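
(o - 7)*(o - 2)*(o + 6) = o^3 - 3*o^2 - 40*o + 84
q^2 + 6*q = q*(q + 6)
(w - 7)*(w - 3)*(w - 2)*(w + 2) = w^4 - 10*w^3 + 17*w^2 + 40*w - 84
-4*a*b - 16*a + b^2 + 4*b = (-4*a + b)*(b + 4)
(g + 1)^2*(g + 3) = g^3 + 5*g^2 + 7*g + 3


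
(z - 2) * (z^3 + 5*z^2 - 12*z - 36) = z^4 + 3*z^3 - 22*z^2 - 12*z + 72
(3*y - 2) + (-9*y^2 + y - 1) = -9*y^2 + 4*y - 3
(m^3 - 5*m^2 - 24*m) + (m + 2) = m^3 - 5*m^2 - 23*m + 2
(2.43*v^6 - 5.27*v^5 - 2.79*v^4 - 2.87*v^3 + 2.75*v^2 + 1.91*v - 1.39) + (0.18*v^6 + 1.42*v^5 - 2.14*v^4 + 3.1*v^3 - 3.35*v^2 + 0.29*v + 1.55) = 2.61*v^6 - 3.85*v^5 - 4.93*v^4 + 0.23*v^3 - 0.6*v^2 + 2.2*v + 0.16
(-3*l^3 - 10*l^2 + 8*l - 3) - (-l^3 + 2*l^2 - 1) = -2*l^3 - 12*l^2 + 8*l - 2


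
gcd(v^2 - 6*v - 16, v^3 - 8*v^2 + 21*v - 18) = 1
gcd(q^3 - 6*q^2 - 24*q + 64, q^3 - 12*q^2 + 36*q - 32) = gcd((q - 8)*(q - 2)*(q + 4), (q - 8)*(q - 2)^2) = q^2 - 10*q + 16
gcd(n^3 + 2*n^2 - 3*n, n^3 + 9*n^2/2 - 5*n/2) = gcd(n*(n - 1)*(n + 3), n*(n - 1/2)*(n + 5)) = n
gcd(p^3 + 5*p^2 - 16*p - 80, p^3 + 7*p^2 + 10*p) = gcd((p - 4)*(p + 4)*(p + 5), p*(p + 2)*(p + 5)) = p + 5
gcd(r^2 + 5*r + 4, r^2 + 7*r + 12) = r + 4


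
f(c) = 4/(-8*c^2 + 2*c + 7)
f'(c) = 4*(16*c - 2)/(-8*c^2 + 2*c + 7)^2 = 8*(8*c - 1)/(-8*c^2 + 2*c + 7)^2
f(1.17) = -2.48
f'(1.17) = 25.76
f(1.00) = 4.00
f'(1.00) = 56.00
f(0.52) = 0.68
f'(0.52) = 0.73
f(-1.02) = -1.19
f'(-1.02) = -6.48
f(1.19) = -2.05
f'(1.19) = 17.95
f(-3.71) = -0.04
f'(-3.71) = -0.02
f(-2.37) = -0.09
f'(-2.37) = -0.09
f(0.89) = 1.64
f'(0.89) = 8.20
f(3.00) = -0.07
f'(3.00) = 0.05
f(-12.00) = 0.00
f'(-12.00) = 0.00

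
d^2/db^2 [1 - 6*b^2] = -12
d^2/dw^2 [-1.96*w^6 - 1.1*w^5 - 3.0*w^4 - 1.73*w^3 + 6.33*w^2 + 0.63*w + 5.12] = -58.8*w^4 - 22.0*w^3 - 36.0*w^2 - 10.38*w + 12.66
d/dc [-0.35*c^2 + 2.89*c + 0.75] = 2.89 - 0.7*c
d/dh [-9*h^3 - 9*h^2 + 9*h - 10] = -27*h^2 - 18*h + 9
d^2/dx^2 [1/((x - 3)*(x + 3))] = 6*(x^2 + 3)/(x^6 - 27*x^4 + 243*x^2 - 729)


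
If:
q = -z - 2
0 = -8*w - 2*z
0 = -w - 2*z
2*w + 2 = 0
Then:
No Solution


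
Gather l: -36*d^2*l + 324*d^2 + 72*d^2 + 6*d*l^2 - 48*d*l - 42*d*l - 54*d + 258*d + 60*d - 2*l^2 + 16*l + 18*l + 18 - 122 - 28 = 396*d^2 + 264*d + l^2*(6*d - 2) + l*(-36*d^2 - 90*d + 34) - 132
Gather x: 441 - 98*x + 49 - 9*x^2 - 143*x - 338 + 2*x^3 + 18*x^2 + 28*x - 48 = 2*x^3 + 9*x^2 - 213*x + 104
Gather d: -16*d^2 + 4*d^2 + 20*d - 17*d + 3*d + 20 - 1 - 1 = -12*d^2 + 6*d + 18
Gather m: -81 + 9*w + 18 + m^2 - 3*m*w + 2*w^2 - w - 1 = m^2 - 3*m*w + 2*w^2 + 8*w - 64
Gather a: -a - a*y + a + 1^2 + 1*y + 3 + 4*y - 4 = -a*y + 5*y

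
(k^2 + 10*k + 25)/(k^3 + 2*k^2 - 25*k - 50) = (k + 5)/(k^2 - 3*k - 10)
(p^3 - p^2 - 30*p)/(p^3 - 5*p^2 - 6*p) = (p + 5)/(p + 1)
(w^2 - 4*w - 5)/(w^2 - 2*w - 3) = (w - 5)/(w - 3)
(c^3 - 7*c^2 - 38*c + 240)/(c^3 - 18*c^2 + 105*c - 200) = (c + 6)/(c - 5)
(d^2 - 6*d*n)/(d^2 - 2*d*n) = (d - 6*n)/(d - 2*n)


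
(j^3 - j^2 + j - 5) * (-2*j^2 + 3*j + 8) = -2*j^5 + 5*j^4 + 3*j^3 + 5*j^2 - 7*j - 40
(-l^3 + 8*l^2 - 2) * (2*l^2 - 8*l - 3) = -2*l^5 + 24*l^4 - 61*l^3 - 28*l^2 + 16*l + 6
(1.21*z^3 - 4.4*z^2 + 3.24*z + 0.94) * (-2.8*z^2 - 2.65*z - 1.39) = -3.388*z^5 + 9.1135*z^4 + 0.906100000000002*z^3 - 5.102*z^2 - 6.9946*z - 1.3066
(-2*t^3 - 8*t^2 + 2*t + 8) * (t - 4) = -2*t^4 + 34*t^2 - 32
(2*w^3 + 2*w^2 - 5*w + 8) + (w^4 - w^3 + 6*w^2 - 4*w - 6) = w^4 + w^3 + 8*w^2 - 9*w + 2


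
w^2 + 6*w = w*(w + 6)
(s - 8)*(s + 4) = s^2 - 4*s - 32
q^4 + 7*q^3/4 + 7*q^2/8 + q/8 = q*(q + 1/4)*(q + 1/2)*(q + 1)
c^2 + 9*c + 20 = (c + 4)*(c + 5)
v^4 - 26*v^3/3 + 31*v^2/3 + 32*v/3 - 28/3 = (v - 7)*(v - 2)*(v - 2/3)*(v + 1)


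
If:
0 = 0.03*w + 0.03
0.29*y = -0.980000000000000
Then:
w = -1.00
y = -3.38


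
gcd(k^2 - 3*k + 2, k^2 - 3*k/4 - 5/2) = k - 2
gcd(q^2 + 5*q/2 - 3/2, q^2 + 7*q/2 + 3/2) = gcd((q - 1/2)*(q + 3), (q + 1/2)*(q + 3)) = q + 3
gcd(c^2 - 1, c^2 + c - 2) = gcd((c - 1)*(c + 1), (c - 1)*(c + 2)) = c - 1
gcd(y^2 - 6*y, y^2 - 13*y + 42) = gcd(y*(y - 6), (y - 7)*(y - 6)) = y - 6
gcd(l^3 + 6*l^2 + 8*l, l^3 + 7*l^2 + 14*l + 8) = l^2 + 6*l + 8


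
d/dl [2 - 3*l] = -3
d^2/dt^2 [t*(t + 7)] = 2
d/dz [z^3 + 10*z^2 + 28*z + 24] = 3*z^2 + 20*z + 28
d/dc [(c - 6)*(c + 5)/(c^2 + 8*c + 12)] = 3*(3*c^2 + 28*c + 76)/(c^4 + 16*c^3 + 88*c^2 + 192*c + 144)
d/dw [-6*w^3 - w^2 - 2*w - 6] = -18*w^2 - 2*w - 2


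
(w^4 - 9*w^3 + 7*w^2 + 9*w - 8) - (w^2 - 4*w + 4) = w^4 - 9*w^3 + 6*w^2 + 13*w - 12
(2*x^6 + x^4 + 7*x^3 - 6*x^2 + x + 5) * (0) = 0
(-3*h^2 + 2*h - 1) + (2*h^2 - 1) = -h^2 + 2*h - 2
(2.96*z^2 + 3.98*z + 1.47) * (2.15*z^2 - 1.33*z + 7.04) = 6.364*z^4 + 4.6202*z^3 + 18.7055*z^2 + 26.0641*z + 10.3488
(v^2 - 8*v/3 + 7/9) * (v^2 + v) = v^4 - 5*v^3/3 - 17*v^2/9 + 7*v/9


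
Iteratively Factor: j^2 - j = (j - 1)*(j)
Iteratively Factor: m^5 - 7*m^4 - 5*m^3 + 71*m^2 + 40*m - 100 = (m + 2)*(m^4 - 9*m^3 + 13*m^2 + 45*m - 50) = (m + 2)^2*(m^3 - 11*m^2 + 35*m - 25) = (m - 5)*(m + 2)^2*(m^2 - 6*m + 5) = (m - 5)^2*(m + 2)^2*(m - 1)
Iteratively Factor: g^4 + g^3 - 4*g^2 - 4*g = (g - 2)*(g^3 + 3*g^2 + 2*g) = (g - 2)*(g + 2)*(g^2 + g) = (g - 2)*(g + 1)*(g + 2)*(g)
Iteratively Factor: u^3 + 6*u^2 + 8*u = (u + 2)*(u^2 + 4*u) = u*(u + 2)*(u + 4)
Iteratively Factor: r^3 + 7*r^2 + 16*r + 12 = (r + 3)*(r^2 + 4*r + 4) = (r + 2)*(r + 3)*(r + 2)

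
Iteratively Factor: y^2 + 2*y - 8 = (y + 4)*(y - 2)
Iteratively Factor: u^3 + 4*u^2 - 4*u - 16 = (u + 4)*(u^2 - 4) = (u - 2)*(u + 4)*(u + 2)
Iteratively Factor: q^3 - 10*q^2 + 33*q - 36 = (q - 3)*(q^2 - 7*q + 12) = (q - 3)^2*(q - 4)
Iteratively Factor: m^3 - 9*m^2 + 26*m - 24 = (m - 4)*(m^2 - 5*m + 6) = (m - 4)*(m - 3)*(m - 2)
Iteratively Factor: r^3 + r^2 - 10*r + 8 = (r + 4)*(r^2 - 3*r + 2) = (r - 1)*(r + 4)*(r - 2)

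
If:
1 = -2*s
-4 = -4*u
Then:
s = -1/2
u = 1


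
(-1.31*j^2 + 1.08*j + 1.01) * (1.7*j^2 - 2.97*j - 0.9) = -2.227*j^4 + 5.7267*j^3 - 0.3116*j^2 - 3.9717*j - 0.909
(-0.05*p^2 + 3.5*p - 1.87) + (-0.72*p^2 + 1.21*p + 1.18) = -0.77*p^2 + 4.71*p - 0.69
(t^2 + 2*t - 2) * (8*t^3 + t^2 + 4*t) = 8*t^5 + 17*t^4 - 10*t^3 + 6*t^2 - 8*t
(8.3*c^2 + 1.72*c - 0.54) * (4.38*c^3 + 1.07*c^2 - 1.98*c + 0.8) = 36.354*c^5 + 16.4146*c^4 - 16.9588*c^3 + 2.6566*c^2 + 2.4452*c - 0.432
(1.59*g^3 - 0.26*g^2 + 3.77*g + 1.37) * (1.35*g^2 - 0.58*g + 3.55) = 2.1465*g^5 - 1.2732*g^4 + 10.8848*g^3 - 1.2601*g^2 + 12.5889*g + 4.8635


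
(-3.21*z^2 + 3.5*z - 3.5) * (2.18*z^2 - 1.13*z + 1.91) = -6.9978*z^4 + 11.2573*z^3 - 17.7161*z^2 + 10.64*z - 6.685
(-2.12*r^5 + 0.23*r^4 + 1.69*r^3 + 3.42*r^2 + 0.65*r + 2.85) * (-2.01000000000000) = 4.2612*r^5 - 0.4623*r^4 - 3.3969*r^3 - 6.8742*r^2 - 1.3065*r - 5.7285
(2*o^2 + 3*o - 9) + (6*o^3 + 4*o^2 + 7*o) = 6*o^3 + 6*o^2 + 10*o - 9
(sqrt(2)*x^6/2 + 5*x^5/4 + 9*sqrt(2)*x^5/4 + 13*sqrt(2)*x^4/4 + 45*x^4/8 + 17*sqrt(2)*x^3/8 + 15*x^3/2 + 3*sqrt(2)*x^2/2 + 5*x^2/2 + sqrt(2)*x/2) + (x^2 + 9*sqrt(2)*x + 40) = sqrt(2)*x^6/2 + 5*x^5/4 + 9*sqrt(2)*x^5/4 + 13*sqrt(2)*x^4/4 + 45*x^4/8 + 17*sqrt(2)*x^3/8 + 15*x^3/2 + 3*sqrt(2)*x^2/2 + 7*x^2/2 + 19*sqrt(2)*x/2 + 40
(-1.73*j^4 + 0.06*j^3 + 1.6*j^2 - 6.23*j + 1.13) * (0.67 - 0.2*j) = 0.346*j^5 - 1.1711*j^4 - 0.2798*j^3 + 2.318*j^2 - 4.4001*j + 0.7571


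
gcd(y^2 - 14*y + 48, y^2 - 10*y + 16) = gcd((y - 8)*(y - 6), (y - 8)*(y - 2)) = y - 8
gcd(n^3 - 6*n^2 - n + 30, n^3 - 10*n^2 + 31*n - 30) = n^2 - 8*n + 15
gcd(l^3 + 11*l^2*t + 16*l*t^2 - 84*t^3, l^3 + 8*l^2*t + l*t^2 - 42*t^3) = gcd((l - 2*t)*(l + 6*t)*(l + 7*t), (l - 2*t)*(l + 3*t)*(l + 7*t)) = -l^2 - 5*l*t + 14*t^2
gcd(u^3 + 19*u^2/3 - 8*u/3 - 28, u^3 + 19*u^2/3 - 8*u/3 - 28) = u^3 + 19*u^2/3 - 8*u/3 - 28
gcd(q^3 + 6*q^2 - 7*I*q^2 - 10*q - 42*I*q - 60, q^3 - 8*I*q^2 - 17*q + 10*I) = q^2 - 7*I*q - 10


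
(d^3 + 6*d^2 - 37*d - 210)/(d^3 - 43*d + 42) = (d + 5)/(d - 1)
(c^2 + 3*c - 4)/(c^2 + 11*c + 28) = (c - 1)/(c + 7)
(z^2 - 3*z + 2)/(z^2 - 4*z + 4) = (z - 1)/(z - 2)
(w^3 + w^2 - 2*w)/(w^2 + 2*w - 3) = w*(w + 2)/(w + 3)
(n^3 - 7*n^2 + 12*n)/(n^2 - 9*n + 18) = n*(n - 4)/(n - 6)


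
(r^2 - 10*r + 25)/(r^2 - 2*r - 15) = (r - 5)/(r + 3)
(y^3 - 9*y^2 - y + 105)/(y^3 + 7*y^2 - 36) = (y^2 - 12*y + 35)/(y^2 + 4*y - 12)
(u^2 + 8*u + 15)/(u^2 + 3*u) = (u + 5)/u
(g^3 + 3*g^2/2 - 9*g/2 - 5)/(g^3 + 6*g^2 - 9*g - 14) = (g + 5/2)/(g + 7)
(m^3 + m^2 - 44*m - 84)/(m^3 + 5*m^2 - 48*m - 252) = (m + 2)/(m + 6)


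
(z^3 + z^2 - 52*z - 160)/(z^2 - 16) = (z^2 - 3*z - 40)/(z - 4)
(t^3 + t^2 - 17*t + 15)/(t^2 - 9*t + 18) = (t^2 + 4*t - 5)/(t - 6)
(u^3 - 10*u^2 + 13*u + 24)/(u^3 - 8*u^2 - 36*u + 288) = (u^2 - 2*u - 3)/(u^2 - 36)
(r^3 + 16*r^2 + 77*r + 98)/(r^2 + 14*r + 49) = r + 2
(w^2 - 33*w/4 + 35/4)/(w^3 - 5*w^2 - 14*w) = (w - 5/4)/(w*(w + 2))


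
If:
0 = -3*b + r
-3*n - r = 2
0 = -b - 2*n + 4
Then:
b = -16/3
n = 14/3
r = -16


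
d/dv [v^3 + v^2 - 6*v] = 3*v^2 + 2*v - 6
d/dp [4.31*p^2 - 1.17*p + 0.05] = 8.62*p - 1.17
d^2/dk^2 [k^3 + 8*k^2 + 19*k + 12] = 6*k + 16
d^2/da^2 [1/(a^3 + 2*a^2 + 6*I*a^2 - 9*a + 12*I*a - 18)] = (12*a^2 + a*(32 + 24*I) + 6 + 24*I)/(a^7 + a^6*(6 + 12*I) + a^5*(-42 + 72*I) + a^4*(-316 + 36*I) + a^3*(-567 - 552*I) + a^2*(54 - 1296*I) + a*(972 - 864*I) + 648)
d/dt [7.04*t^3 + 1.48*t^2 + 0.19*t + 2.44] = 21.12*t^2 + 2.96*t + 0.19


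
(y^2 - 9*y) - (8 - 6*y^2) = 7*y^2 - 9*y - 8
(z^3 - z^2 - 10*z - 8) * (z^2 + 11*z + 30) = z^5 + 10*z^4 + 9*z^3 - 148*z^2 - 388*z - 240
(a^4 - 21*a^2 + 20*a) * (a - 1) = a^5 - a^4 - 21*a^3 + 41*a^2 - 20*a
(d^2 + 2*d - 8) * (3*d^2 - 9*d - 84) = 3*d^4 - 3*d^3 - 126*d^2 - 96*d + 672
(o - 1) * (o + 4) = o^2 + 3*o - 4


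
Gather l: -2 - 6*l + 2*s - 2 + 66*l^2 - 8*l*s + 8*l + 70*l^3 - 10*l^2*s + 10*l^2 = 70*l^3 + l^2*(76 - 10*s) + l*(2 - 8*s) + 2*s - 4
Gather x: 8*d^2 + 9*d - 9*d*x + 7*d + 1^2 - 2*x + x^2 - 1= 8*d^2 + 16*d + x^2 + x*(-9*d - 2)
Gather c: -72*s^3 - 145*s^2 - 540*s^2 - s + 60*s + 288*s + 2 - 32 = -72*s^3 - 685*s^2 + 347*s - 30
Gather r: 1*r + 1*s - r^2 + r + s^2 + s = -r^2 + 2*r + s^2 + 2*s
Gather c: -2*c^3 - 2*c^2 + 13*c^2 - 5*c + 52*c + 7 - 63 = -2*c^3 + 11*c^2 + 47*c - 56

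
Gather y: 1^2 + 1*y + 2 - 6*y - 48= -5*y - 45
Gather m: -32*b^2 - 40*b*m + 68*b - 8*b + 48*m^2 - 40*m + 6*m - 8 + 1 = -32*b^2 + 60*b + 48*m^2 + m*(-40*b - 34) - 7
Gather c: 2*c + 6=2*c + 6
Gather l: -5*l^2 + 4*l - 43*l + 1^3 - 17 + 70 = -5*l^2 - 39*l + 54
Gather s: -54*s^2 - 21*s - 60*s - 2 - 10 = -54*s^2 - 81*s - 12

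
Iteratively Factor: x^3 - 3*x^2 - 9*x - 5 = (x + 1)*(x^2 - 4*x - 5) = (x - 5)*(x + 1)*(x + 1)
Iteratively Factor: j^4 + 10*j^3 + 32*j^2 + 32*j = (j + 2)*(j^3 + 8*j^2 + 16*j) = (j + 2)*(j + 4)*(j^2 + 4*j) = (j + 2)*(j + 4)^2*(j)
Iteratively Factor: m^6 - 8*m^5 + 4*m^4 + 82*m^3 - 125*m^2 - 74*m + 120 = (m + 1)*(m^5 - 9*m^4 + 13*m^3 + 69*m^2 - 194*m + 120) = (m + 1)*(m + 3)*(m^4 - 12*m^3 + 49*m^2 - 78*m + 40) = (m - 1)*(m + 1)*(m + 3)*(m^3 - 11*m^2 + 38*m - 40) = (m - 5)*(m - 1)*(m + 1)*(m + 3)*(m^2 - 6*m + 8) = (m - 5)*(m - 2)*(m - 1)*(m + 1)*(m + 3)*(m - 4)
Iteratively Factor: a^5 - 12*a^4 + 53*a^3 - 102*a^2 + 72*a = (a - 2)*(a^4 - 10*a^3 + 33*a^2 - 36*a) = (a - 4)*(a - 2)*(a^3 - 6*a^2 + 9*a) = (a - 4)*(a - 3)*(a - 2)*(a^2 - 3*a) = a*(a - 4)*(a - 3)*(a - 2)*(a - 3)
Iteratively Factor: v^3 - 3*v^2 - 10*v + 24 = (v - 4)*(v^2 + v - 6) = (v - 4)*(v - 2)*(v + 3)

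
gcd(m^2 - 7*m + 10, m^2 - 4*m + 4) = m - 2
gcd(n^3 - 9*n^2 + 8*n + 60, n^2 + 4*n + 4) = n + 2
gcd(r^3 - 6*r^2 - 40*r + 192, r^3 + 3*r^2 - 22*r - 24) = r^2 + 2*r - 24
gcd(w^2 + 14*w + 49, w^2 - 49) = w + 7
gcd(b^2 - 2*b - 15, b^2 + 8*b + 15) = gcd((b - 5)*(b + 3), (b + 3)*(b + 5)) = b + 3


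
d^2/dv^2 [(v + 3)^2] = 2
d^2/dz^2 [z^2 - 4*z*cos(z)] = 4*z*cos(z) + 8*sin(z) + 2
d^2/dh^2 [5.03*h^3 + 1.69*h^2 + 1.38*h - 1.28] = 30.18*h + 3.38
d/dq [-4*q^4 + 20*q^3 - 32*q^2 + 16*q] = -16*q^3 + 60*q^2 - 64*q + 16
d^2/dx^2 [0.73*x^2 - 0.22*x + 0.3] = 1.46000000000000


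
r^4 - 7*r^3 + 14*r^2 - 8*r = r*(r - 4)*(r - 2)*(r - 1)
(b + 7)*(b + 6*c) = b^2 + 6*b*c + 7*b + 42*c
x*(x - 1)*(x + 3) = x^3 + 2*x^2 - 3*x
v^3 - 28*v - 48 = (v - 6)*(v + 2)*(v + 4)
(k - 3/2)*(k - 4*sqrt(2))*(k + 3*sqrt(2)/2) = k^3 - 5*sqrt(2)*k^2/2 - 3*k^2/2 - 12*k + 15*sqrt(2)*k/4 + 18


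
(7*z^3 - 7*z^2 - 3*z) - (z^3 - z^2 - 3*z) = 6*z^3 - 6*z^2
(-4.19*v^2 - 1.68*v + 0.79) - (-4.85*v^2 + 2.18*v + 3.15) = 0.659999999999999*v^2 - 3.86*v - 2.36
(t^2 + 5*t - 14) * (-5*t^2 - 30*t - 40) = -5*t^4 - 55*t^3 - 120*t^2 + 220*t + 560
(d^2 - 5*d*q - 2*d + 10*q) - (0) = d^2 - 5*d*q - 2*d + 10*q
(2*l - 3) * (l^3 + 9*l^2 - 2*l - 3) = 2*l^4 + 15*l^3 - 31*l^2 + 9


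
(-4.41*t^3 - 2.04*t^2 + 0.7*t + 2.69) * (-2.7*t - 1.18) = 11.907*t^4 + 10.7118*t^3 + 0.5172*t^2 - 8.089*t - 3.1742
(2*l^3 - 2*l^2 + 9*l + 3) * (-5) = -10*l^3 + 10*l^2 - 45*l - 15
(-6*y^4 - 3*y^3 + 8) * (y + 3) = -6*y^5 - 21*y^4 - 9*y^3 + 8*y + 24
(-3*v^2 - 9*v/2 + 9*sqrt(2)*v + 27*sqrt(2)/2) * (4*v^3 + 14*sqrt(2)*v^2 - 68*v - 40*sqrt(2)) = -12*v^5 - 18*v^4 - 6*sqrt(2)*v^4 - 9*sqrt(2)*v^3 + 456*v^3 - 492*sqrt(2)*v^2 + 684*v^2 - 738*sqrt(2)*v - 720*v - 1080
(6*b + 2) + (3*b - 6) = 9*b - 4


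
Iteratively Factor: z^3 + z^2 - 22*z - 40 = (z + 2)*(z^2 - z - 20) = (z - 5)*(z + 2)*(z + 4)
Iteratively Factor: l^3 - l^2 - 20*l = (l)*(l^2 - l - 20) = l*(l - 5)*(l + 4)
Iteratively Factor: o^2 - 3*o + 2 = (o - 1)*(o - 2)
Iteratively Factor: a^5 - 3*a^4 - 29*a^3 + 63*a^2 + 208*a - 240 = (a + 4)*(a^4 - 7*a^3 - a^2 + 67*a - 60) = (a - 4)*(a + 4)*(a^3 - 3*a^2 - 13*a + 15) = (a - 5)*(a - 4)*(a + 4)*(a^2 + 2*a - 3) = (a - 5)*(a - 4)*(a - 1)*(a + 4)*(a + 3)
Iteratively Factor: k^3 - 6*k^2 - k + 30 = (k - 3)*(k^2 - 3*k - 10) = (k - 5)*(k - 3)*(k + 2)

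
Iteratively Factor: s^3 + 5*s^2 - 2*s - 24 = (s - 2)*(s^2 + 7*s + 12) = (s - 2)*(s + 4)*(s + 3)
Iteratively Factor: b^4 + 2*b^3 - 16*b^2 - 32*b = (b + 4)*(b^3 - 2*b^2 - 8*b) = b*(b + 4)*(b^2 - 2*b - 8) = b*(b + 2)*(b + 4)*(b - 4)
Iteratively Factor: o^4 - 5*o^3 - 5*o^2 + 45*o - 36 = (o - 3)*(o^3 - 2*o^2 - 11*o + 12) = (o - 4)*(o - 3)*(o^2 + 2*o - 3) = (o - 4)*(o - 3)*(o - 1)*(o + 3)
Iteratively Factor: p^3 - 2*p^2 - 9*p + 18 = (p + 3)*(p^2 - 5*p + 6) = (p - 2)*(p + 3)*(p - 3)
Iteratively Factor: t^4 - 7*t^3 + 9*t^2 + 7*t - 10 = (t - 5)*(t^3 - 2*t^2 - t + 2) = (t - 5)*(t + 1)*(t^2 - 3*t + 2) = (t - 5)*(t - 1)*(t + 1)*(t - 2)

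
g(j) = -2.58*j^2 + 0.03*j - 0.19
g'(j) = 0.03 - 5.16*j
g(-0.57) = -1.05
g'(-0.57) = 2.97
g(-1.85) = -9.08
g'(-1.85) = 9.58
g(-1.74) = -8.05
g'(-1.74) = 9.01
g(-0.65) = -1.30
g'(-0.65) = 3.38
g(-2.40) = -15.12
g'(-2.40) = 12.41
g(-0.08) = -0.21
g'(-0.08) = 0.44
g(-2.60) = -17.71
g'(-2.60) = 13.45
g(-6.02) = -93.87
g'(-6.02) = 31.09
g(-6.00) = -93.25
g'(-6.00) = 30.99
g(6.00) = -92.89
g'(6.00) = -30.93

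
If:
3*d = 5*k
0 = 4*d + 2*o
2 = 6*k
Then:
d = 5/9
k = 1/3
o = -10/9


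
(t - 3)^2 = t^2 - 6*t + 9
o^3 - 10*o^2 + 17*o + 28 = (o - 7)*(o - 4)*(o + 1)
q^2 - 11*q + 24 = (q - 8)*(q - 3)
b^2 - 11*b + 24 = (b - 8)*(b - 3)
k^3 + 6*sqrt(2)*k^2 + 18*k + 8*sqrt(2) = (k + sqrt(2))^2*(k + 4*sqrt(2))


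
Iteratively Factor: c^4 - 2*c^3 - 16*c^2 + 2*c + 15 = (c + 3)*(c^3 - 5*c^2 - c + 5) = (c - 1)*(c + 3)*(c^2 - 4*c - 5) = (c - 5)*(c - 1)*(c + 3)*(c + 1)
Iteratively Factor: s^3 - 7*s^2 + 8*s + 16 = (s - 4)*(s^2 - 3*s - 4) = (s - 4)^2*(s + 1)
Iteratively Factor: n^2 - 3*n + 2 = (n - 2)*(n - 1)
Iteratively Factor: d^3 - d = (d + 1)*(d^2 - d) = (d - 1)*(d + 1)*(d)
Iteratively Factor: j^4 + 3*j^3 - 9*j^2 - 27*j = (j - 3)*(j^3 + 6*j^2 + 9*j) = (j - 3)*(j + 3)*(j^2 + 3*j) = (j - 3)*(j + 3)^2*(j)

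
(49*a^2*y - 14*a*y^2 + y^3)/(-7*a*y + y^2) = -7*a + y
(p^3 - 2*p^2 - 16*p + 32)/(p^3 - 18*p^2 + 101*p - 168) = (p^3 - 2*p^2 - 16*p + 32)/(p^3 - 18*p^2 + 101*p - 168)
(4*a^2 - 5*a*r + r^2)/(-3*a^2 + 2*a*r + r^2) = (-4*a + r)/(3*a + r)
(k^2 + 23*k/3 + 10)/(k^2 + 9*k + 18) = (k + 5/3)/(k + 3)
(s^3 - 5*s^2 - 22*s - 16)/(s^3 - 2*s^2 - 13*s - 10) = (s - 8)/(s - 5)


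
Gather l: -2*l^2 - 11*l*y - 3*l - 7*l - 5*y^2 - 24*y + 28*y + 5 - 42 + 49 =-2*l^2 + l*(-11*y - 10) - 5*y^2 + 4*y + 12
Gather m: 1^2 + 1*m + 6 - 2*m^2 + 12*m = -2*m^2 + 13*m + 7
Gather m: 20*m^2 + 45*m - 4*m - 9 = 20*m^2 + 41*m - 9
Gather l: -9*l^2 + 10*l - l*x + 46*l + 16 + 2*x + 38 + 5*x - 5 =-9*l^2 + l*(56 - x) + 7*x + 49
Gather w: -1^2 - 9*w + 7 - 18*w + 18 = 24 - 27*w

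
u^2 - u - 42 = (u - 7)*(u + 6)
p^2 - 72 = (p - 6*sqrt(2))*(p + 6*sqrt(2))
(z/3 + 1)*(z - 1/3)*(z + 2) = z^3/3 + 14*z^2/9 + 13*z/9 - 2/3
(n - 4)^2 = n^2 - 8*n + 16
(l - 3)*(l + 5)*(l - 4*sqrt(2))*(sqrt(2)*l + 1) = sqrt(2)*l^4 - 7*l^3 + 2*sqrt(2)*l^3 - 19*sqrt(2)*l^2 - 14*l^2 - 8*sqrt(2)*l + 105*l + 60*sqrt(2)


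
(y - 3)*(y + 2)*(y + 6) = y^3 + 5*y^2 - 12*y - 36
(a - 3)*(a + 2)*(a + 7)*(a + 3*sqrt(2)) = a^4 + 3*sqrt(2)*a^3 + 6*a^3 - 13*a^2 + 18*sqrt(2)*a^2 - 39*sqrt(2)*a - 42*a - 126*sqrt(2)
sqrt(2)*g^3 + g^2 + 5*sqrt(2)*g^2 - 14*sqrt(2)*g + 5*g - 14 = (g - 2)*(g + 7)*(sqrt(2)*g + 1)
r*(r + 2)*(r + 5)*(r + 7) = r^4 + 14*r^3 + 59*r^2 + 70*r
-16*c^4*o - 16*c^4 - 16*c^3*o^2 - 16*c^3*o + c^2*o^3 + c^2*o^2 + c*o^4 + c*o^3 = (-4*c + o)*(c + o)*(4*c + o)*(c*o + c)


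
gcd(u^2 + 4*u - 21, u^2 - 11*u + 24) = u - 3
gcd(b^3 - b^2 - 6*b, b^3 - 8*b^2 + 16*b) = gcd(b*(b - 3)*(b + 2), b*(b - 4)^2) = b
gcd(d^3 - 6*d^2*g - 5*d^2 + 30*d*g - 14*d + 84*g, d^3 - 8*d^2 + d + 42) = d^2 - 5*d - 14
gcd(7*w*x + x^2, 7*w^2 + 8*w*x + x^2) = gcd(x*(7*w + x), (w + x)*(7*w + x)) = 7*w + x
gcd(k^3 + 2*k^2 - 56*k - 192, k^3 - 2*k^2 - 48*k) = k^2 - 2*k - 48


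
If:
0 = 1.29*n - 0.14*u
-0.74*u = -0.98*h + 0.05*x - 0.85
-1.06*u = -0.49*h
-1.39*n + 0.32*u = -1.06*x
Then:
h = -1.32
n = -0.07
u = -0.61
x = 0.10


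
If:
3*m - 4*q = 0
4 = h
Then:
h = 4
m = 4*q/3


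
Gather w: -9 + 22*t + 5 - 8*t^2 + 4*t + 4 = -8*t^2 + 26*t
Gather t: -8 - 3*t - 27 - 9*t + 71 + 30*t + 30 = 18*t + 66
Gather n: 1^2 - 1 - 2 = -2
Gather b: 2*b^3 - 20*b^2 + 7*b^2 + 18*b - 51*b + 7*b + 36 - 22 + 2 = 2*b^3 - 13*b^2 - 26*b + 16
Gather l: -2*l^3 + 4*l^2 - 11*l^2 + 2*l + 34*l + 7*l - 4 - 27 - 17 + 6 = -2*l^3 - 7*l^2 + 43*l - 42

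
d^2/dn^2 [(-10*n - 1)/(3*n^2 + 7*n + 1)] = 2*(-(6*n + 7)^2*(10*n + 1) + (90*n + 73)*(3*n^2 + 7*n + 1))/(3*n^2 + 7*n + 1)^3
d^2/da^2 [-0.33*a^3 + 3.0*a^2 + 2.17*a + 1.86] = 6.0 - 1.98*a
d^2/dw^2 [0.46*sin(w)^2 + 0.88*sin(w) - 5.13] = -0.88*sin(w) + 0.92*cos(2*w)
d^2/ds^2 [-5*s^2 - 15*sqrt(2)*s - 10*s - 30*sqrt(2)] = -10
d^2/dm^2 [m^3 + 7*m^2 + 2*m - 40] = 6*m + 14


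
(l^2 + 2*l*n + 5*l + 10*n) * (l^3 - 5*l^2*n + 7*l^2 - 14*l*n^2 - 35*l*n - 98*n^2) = l^5 - 3*l^4*n + 12*l^4 - 24*l^3*n^2 - 36*l^3*n + 35*l^3 - 28*l^2*n^3 - 288*l^2*n^2 - 105*l^2*n - 336*l*n^3 - 840*l*n^2 - 980*n^3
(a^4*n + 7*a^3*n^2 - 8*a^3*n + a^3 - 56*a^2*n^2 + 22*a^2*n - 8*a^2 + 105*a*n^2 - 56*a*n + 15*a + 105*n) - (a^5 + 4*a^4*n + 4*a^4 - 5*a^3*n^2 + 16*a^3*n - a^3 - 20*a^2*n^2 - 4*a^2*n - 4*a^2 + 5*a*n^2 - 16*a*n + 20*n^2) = -a^5 - 3*a^4*n - 4*a^4 + 12*a^3*n^2 - 24*a^3*n + 2*a^3 - 36*a^2*n^2 + 26*a^2*n - 4*a^2 + 100*a*n^2 - 40*a*n + 15*a - 20*n^2 + 105*n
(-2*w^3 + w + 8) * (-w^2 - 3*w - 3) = 2*w^5 + 6*w^4 + 5*w^3 - 11*w^2 - 27*w - 24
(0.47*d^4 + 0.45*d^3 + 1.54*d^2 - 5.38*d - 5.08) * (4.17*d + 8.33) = 1.9599*d^5 + 5.7916*d^4 + 10.1703*d^3 - 9.6064*d^2 - 65.999*d - 42.3164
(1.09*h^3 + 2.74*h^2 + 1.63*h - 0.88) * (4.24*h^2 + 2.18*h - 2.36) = 4.6216*h^5 + 13.9938*h^4 + 10.312*h^3 - 6.6442*h^2 - 5.7652*h + 2.0768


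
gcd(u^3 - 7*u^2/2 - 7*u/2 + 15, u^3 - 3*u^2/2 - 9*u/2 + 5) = u^2 - u/2 - 5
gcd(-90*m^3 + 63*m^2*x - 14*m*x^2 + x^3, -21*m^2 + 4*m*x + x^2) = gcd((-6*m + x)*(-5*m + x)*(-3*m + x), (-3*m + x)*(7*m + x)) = -3*m + x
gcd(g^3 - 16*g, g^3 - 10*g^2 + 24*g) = g^2 - 4*g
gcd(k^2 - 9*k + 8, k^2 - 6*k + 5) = k - 1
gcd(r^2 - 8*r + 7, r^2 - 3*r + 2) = r - 1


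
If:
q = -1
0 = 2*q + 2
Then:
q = -1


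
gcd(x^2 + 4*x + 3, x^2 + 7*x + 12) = x + 3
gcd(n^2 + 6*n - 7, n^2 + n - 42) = n + 7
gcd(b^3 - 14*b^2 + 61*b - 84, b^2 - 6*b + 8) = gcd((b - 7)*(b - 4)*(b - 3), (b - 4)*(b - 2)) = b - 4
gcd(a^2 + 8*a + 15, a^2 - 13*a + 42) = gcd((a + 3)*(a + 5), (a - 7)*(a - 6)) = 1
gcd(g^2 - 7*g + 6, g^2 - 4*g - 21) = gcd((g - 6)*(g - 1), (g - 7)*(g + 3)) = 1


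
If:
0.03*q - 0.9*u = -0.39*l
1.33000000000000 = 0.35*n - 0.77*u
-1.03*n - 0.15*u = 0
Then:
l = -0.0769230769230769*q - 3.73853795211411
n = 0.24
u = -1.62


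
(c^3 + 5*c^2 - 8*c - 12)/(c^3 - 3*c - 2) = (c + 6)/(c + 1)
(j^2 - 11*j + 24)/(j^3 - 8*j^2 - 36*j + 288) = (j - 3)/(j^2 - 36)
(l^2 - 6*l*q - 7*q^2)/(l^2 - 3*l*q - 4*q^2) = (-l + 7*q)/(-l + 4*q)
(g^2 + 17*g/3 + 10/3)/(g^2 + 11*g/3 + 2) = (g + 5)/(g + 3)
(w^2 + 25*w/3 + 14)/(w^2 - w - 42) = (w + 7/3)/(w - 7)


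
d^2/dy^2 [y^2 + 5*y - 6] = 2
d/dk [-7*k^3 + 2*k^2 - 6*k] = -21*k^2 + 4*k - 6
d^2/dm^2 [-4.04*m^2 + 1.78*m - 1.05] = -8.08000000000000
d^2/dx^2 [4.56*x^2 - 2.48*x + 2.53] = 9.12000000000000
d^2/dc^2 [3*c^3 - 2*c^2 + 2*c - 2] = 18*c - 4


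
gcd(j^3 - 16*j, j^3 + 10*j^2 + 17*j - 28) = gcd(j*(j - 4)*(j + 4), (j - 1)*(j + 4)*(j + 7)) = j + 4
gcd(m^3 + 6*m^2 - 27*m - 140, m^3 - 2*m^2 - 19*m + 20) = m^2 - m - 20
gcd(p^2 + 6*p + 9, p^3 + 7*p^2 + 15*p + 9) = p^2 + 6*p + 9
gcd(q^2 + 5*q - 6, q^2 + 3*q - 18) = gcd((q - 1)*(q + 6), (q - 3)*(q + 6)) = q + 6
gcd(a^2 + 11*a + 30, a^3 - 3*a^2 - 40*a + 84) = a + 6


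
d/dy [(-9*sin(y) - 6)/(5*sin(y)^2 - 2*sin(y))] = 3*(15*cos(y) + 20/tan(y) - 4*cos(y)/sin(y)^2)/(5*sin(y) - 2)^2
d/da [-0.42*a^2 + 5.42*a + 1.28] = 5.42 - 0.84*a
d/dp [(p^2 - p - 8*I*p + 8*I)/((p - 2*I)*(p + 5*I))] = (p^2*(1 + 11*I) + p*(20 - 16*I) + 14 - 80*I)/(p^4 + 6*I*p^3 + 11*p^2 + 60*I*p + 100)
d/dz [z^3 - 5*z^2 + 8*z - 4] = 3*z^2 - 10*z + 8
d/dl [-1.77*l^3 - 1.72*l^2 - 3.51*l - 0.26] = -5.31*l^2 - 3.44*l - 3.51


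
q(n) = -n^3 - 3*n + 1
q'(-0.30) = -3.27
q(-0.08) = 1.24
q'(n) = -3*n^2 - 3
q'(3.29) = -35.47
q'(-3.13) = -32.39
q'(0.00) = -3.00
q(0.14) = 0.58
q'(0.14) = -3.06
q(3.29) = -44.48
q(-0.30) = 1.93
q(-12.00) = 1765.00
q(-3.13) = 41.05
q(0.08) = 0.76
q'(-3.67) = -43.41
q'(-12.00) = -435.00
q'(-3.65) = -42.97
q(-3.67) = 61.44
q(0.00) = 1.00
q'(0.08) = -3.02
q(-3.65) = 60.58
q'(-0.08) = -3.02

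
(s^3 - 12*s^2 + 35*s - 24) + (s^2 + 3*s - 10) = s^3 - 11*s^2 + 38*s - 34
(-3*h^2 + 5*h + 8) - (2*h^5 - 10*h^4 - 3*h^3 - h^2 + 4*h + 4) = -2*h^5 + 10*h^4 + 3*h^3 - 2*h^2 + h + 4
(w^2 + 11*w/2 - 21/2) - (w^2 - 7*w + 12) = 25*w/2 - 45/2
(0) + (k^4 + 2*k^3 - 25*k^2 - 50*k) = k^4 + 2*k^3 - 25*k^2 - 50*k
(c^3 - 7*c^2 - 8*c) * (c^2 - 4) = c^5 - 7*c^4 - 12*c^3 + 28*c^2 + 32*c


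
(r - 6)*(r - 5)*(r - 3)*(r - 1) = r^4 - 15*r^3 + 77*r^2 - 153*r + 90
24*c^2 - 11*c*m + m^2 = (-8*c + m)*(-3*c + m)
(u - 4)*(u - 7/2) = u^2 - 15*u/2 + 14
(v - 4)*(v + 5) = v^2 + v - 20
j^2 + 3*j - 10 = (j - 2)*(j + 5)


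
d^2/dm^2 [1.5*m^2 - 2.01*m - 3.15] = 3.00000000000000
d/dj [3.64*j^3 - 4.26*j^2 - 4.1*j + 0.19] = 10.92*j^2 - 8.52*j - 4.1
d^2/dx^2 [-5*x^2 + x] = -10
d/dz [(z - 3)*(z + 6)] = 2*z + 3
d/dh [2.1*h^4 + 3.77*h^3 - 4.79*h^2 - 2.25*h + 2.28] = 8.4*h^3 + 11.31*h^2 - 9.58*h - 2.25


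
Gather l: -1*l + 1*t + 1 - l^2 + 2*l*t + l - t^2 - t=-l^2 + 2*l*t - t^2 + 1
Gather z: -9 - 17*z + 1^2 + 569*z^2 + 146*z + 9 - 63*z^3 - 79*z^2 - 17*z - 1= -63*z^3 + 490*z^2 + 112*z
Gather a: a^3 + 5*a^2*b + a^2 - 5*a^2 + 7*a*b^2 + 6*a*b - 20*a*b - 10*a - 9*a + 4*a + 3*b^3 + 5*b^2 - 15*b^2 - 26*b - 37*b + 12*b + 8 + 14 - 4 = a^3 + a^2*(5*b - 4) + a*(7*b^2 - 14*b - 15) + 3*b^3 - 10*b^2 - 51*b + 18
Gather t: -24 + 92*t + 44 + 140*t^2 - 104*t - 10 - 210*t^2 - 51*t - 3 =-70*t^2 - 63*t + 7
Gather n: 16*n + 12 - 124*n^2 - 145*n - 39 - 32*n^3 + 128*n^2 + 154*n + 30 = -32*n^3 + 4*n^2 + 25*n + 3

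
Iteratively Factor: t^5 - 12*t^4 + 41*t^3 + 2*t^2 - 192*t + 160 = (t - 4)*(t^4 - 8*t^3 + 9*t^2 + 38*t - 40) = (t - 4)*(t - 1)*(t^3 - 7*t^2 + 2*t + 40) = (t - 4)^2*(t - 1)*(t^2 - 3*t - 10) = (t - 5)*(t - 4)^2*(t - 1)*(t + 2)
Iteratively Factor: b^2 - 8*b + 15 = (b - 5)*(b - 3)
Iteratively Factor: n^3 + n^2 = (n + 1)*(n^2) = n*(n + 1)*(n)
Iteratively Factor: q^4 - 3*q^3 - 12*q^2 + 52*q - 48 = (q + 4)*(q^3 - 7*q^2 + 16*q - 12) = (q - 3)*(q + 4)*(q^2 - 4*q + 4) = (q - 3)*(q - 2)*(q + 4)*(q - 2)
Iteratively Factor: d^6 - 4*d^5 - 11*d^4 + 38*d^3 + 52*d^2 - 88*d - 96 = (d - 3)*(d^5 - d^4 - 14*d^3 - 4*d^2 + 40*d + 32) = (d - 3)*(d + 2)*(d^4 - 3*d^3 - 8*d^2 + 12*d + 16) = (d - 3)*(d + 2)^2*(d^3 - 5*d^2 + 2*d + 8) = (d - 4)*(d - 3)*(d + 2)^2*(d^2 - d - 2) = (d - 4)*(d - 3)*(d - 2)*(d + 2)^2*(d + 1)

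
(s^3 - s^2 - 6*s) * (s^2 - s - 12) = s^5 - 2*s^4 - 17*s^3 + 18*s^2 + 72*s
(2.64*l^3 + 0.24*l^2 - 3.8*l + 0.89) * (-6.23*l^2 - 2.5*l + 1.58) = -16.4472*l^5 - 8.0952*l^4 + 27.2452*l^3 + 4.3345*l^2 - 8.229*l + 1.4062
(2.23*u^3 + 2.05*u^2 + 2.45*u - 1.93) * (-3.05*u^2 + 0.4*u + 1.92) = -6.8015*u^5 - 5.3605*u^4 - 2.3709*u^3 + 10.8025*u^2 + 3.932*u - 3.7056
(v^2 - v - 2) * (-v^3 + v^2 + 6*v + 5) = -v^5 + 2*v^4 + 7*v^3 - 3*v^2 - 17*v - 10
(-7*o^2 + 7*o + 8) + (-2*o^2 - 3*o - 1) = -9*o^2 + 4*o + 7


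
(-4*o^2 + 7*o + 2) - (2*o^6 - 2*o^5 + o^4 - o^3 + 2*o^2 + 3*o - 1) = -2*o^6 + 2*o^5 - o^4 + o^3 - 6*o^2 + 4*o + 3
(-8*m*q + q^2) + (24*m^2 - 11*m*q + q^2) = 24*m^2 - 19*m*q + 2*q^2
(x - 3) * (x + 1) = x^2 - 2*x - 3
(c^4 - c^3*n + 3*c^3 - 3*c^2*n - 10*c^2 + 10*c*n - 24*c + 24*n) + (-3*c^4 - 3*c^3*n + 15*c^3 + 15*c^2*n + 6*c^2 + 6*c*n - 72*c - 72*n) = -2*c^4 - 4*c^3*n + 18*c^3 + 12*c^2*n - 4*c^2 + 16*c*n - 96*c - 48*n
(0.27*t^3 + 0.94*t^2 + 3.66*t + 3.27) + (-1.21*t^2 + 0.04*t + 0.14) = 0.27*t^3 - 0.27*t^2 + 3.7*t + 3.41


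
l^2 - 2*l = l*(l - 2)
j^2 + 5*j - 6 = (j - 1)*(j + 6)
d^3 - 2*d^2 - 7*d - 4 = (d - 4)*(d + 1)^2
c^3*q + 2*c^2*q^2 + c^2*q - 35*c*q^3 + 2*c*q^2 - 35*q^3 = (c - 5*q)*(c + 7*q)*(c*q + q)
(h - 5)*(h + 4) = h^2 - h - 20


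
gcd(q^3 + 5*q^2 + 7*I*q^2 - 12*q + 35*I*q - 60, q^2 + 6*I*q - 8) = q + 4*I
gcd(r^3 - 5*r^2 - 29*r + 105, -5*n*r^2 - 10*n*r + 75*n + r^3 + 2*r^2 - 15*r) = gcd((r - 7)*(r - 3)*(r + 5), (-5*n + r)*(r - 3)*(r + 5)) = r^2 + 2*r - 15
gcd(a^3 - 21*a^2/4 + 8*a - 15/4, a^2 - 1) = a - 1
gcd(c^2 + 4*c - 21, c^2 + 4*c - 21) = c^2 + 4*c - 21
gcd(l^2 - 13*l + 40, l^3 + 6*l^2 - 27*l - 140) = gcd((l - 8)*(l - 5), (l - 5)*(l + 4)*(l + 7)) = l - 5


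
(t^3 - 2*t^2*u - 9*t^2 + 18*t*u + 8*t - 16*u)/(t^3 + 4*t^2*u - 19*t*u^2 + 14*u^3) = (t^2 - 9*t + 8)/(t^2 + 6*t*u - 7*u^2)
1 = 1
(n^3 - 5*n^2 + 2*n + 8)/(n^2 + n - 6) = (n^2 - 3*n - 4)/(n + 3)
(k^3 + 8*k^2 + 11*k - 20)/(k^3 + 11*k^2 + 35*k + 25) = (k^2 + 3*k - 4)/(k^2 + 6*k + 5)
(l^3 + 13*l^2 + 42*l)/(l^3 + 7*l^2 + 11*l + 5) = l*(l^2 + 13*l + 42)/(l^3 + 7*l^2 + 11*l + 5)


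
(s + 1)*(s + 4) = s^2 + 5*s + 4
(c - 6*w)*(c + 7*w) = c^2 + c*w - 42*w^2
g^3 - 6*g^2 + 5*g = g*(g - 5)*(g - 1)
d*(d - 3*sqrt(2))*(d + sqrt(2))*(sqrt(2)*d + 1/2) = sqrt(2)*d^4 - 7*d^3/2 - 7*sqrt(2)*d^2 - 3*d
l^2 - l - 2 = (l - 2)*(l + 1)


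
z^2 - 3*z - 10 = (z - 5)*(z + 2)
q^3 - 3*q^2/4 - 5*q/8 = q*(q - 5/4)*(q + 1/2)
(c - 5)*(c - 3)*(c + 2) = c^3 - 6*c^2 - c + 30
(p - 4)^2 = p^2 - 8*p + 16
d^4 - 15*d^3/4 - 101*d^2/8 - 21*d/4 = d*(d - 6)*(d + 1/2)*(d + 7/4)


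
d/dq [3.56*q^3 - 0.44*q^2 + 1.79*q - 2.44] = 10.68*q^2 - 0.88*q + 1.79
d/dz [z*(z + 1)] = 2*z + 1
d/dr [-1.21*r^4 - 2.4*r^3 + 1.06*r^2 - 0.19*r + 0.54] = -4.84*r^3 - 7.2*r^2 + 2.12*r - 0.19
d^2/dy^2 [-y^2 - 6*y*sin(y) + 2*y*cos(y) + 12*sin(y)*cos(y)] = 6*y*sin(y) - 2*y*cos(y) - 4*sin(y) - 24*sin(2*y) - 12*cos(y) - 2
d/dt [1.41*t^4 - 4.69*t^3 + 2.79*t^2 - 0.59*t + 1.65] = 5.64*t^3 - 14.07*t^2 + 5.58*t - 0.59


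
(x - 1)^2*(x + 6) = x^3 + 4*x^2 - 11*x + 6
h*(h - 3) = h^2 - 3*h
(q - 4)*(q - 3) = q^2 - 7*q + 12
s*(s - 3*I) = s^2 - 3*I*s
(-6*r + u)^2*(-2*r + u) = -72*r^3 + 60*r^2*u - 14*r*u^2 + u^3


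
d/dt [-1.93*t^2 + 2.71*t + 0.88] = 2.71 - 3.86*t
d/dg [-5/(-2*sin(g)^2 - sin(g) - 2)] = -5*(4*sin(g) + 1)*cos(g)/(sin(g) - cos(2*g) + 3)^2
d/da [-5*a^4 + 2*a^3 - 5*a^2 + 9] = 2*a*(-10*a^2 + 3*a - 5)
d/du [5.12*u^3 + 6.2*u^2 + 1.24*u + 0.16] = 15.36*u^2 + 12.4*u + 1.24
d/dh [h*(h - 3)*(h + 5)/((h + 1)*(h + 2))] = (h^4 + 6*h^3 + 27*h^2 + 8*h - 30)/(h^4 + 6*h^3 + 13*h^2 + 12*h + 4)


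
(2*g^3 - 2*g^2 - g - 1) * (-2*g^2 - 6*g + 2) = -4*g^5 - 8*g^4 + 18*g^3 + 4*g^2 + 4*g - 2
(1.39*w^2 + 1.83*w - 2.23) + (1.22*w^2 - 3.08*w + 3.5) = 2.61*w^2 - 1.25*w + 1.27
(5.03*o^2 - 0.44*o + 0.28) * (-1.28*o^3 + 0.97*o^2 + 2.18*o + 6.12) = -6.4384*o^5 + 5.4423*o^4 + 10.1802*o^3 + 30.096*o^2 - 2.0824*o + 1.7136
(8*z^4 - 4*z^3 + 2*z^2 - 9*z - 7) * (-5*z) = -40*z^5 + 20*z^4 - 10*z^3 + 45*z^2 + 35*z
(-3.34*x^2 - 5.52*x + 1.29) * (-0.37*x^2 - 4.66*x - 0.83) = 1.2358*x^4 + 17.6068*x^3 + 28.0181*x^2 - 1.4298*x - 1.0707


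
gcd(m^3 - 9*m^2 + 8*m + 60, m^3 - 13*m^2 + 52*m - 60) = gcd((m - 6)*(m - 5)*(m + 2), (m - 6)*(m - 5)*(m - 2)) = m^2 - 11*m + 30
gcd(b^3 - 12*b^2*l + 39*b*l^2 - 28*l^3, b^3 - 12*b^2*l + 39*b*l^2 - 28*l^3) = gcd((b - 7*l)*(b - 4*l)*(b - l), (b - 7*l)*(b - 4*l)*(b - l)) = b^3 - 12*b^2*l + 39*b*l^2 - 28*l^3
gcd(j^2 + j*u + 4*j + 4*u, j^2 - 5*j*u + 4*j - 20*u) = j + 4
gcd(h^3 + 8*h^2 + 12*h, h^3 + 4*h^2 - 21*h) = h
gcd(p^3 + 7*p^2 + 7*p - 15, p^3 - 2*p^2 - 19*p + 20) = p - 1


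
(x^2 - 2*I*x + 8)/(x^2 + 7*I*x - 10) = (x - 4*I)/(x + 5*I)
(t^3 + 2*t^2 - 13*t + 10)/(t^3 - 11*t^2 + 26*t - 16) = (t + 5)/(t - 8)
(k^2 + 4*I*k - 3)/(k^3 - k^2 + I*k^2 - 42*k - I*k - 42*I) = (k + 3*I)/(k^2 - k - 42)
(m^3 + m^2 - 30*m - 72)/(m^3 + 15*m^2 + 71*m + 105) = (m^2 - 2*m - 24)/(m^2 + 12*m + 35)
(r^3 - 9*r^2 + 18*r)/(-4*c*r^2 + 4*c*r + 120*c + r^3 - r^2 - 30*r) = r*(r - 3)/(-4*c*r - 20*c + r^2 + 5*r)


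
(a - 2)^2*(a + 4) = a^3 - 12*a + 16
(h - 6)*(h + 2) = h^2 - 4*h - 12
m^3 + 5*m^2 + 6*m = m*(m + 2)*(m + 3)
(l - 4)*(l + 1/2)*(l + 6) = l^3 + 5*l^2/2 - 23*l - 12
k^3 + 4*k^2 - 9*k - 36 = (k - 3)*(k + 3)*(k + 4)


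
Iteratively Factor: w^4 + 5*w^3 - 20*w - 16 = (w + 4)*(w^3 + w^2 - 4*w - 4) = (w + 2)*(w + 4)*(w^2 - w - 2) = (w - 2)*(w + 2)*(w + 4)*(w + 1)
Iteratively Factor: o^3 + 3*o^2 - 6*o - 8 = (o + 4)*(o^2 - o - 2) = (o - 2)*(o + 4)*(o + 1)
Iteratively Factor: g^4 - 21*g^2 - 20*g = (g + 4)*(g^3 - 4*g^2 - 5*g) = g*(g + 4)*(g^2 - 4*g - 5) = g*(g + 1)*(g + 4)*(g - 5)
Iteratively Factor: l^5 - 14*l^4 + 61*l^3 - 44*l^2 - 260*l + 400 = (l - 2)*(l^4 - 12*l^3 + 37*l^2 + 30*l - 200) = (l - 5)*(l - 2)*(l^3 - 7*l^2 + 2*l + 40) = (l - 5)*(l - 2)*(l + 2)*(l^2 - 9*l + 20) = (l - 5)^2*(l - 2)*(l + 2)*(l - 4)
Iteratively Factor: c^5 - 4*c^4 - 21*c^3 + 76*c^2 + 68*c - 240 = (c - 3)*(c^4 - c^3 - 24*c^2 + 4*c + 80) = (c - 3)*(c + 4)*(c^3 - 5*c^2 - 4*c + 20) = (c - 3)*(c - 2)*(c + 4)*(c^2 - 3*c - 10) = (c - 5)*(c - 3)*(c - 2)*(c + 4)*(c + 2)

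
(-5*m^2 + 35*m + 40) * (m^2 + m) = -5*m^4 + 30*m^3 + 75*m^2 + 40*m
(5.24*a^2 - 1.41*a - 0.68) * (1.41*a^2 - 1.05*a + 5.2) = 7.3884*a^4 - 7.4901*a^3 + 27.7697*a^2 - 6.618*a - 3.536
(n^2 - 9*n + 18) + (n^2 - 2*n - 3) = 2*n^2 - 11*n + 15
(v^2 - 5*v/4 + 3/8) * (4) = 4*v^2 - 5*v + 3/2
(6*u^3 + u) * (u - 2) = 6*u^4 - 12*u^3 + u^2 - 2*u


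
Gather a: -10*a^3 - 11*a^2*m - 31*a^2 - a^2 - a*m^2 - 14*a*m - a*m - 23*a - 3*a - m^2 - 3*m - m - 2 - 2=-10*a^3 + a^2*(-11*m - 32) + a*(-m^2 - 15*m - 26) - m^2 - 4*m - 4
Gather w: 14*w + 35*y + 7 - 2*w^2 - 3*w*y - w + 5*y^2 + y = -2*w^2 + w*(13 - 3*y) + 5*y^2 + 36*y + 7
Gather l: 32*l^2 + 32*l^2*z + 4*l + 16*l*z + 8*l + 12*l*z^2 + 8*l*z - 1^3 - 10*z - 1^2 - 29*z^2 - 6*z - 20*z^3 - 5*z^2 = l^2*(32*z + 32) + l*(12*z^2 + 24*z + 12) - 20*z^3 - 34*z^2 - 16*z - 2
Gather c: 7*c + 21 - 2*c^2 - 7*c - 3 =18 - 2*c^2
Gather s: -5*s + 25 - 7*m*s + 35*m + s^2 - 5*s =35*m + s^2 + s*(-7*m - 10) + 25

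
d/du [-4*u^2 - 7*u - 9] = -8*u - 7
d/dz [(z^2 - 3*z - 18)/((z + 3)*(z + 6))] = 12/(z^2 + 12*z + 36)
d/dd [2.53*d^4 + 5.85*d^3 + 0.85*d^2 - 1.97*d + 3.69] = 10.12*d^3 + 17.55*d^2 + 1.7*d - 1.97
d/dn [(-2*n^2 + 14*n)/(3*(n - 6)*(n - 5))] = 4*(2*n^2 - 30*n + 105)/(3*(n^4 - 22*n^3 + 181*n^2 - 660*n + 900))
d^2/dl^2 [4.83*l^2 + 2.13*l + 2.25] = 9.66000000000000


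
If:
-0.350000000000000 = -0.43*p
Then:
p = 0.81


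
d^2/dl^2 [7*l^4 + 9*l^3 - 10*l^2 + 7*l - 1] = 84*l^2 + 54*l - 20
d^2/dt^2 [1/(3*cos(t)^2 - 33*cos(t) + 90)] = (-4*sin(t)^4/3 + sin(t)^2 - 495*cos(t)/4 + 11*cos(3*t)/4 + 61)/((cos(t) - 6)^3*(cos(t) - 5)^3)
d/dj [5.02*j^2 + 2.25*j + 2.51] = 10.04*j + 2.25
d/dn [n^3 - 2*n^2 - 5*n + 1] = 3*n^2 - 4*n - 5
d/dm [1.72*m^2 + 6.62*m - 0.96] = 3.44*m + 6.62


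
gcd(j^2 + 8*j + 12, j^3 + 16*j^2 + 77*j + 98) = j + 2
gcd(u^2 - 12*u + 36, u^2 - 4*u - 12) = u - 6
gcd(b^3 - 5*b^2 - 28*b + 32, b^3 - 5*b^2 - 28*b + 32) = b^3 - 5*b^2 - 28*b + 32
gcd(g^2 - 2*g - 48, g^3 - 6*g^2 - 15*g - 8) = g - 8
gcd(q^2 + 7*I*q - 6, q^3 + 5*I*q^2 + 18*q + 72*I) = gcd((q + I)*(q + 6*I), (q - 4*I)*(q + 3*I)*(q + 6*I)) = q + 6*I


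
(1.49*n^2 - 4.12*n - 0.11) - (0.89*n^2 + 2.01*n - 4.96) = 0.6*n^2 - 6.13*n + 4.85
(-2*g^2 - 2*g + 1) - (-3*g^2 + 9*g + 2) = g^2 - 11*g - 1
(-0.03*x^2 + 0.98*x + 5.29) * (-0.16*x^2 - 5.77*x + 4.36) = 0.0048*x^4 + 0.0163*x^3 - 6.6318*x^2 - 26.2505*x + 23.0644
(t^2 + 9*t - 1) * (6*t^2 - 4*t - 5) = 6*t^4 + 50*t^3 - 47*t^2 - 41*t + 5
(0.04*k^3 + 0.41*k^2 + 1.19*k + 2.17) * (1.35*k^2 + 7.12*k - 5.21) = 0.054*k^5 + 0.8383*k^4 + 4.3173*k^3 + 9.2662*k^2 + 9.2505*k - 11.3057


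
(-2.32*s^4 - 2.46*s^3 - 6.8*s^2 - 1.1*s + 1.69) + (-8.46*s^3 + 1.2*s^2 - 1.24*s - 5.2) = -2.32*s^4 - 10.92*s^3 - 5.6*s^2 - 2.34*s - 3.51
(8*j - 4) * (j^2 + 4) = 8*j^3 - 4*j^2 + 32*j - 16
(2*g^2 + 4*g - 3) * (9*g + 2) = 18*g^3 + 40*g^2 - 19*g - 6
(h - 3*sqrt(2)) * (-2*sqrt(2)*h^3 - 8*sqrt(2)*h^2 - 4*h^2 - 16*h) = -2*sqrt(2)*h^4 - 8*sqrt(2)*h^3 + 8*h^3 + 12*sqrt(2)*h^2 + 32*h^2 + 48*sqrt(2)*h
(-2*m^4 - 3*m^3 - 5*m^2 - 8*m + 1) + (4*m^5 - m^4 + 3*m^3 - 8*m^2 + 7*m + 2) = 4*m^5 - 3*m^4 - 13*m^2 - m + 3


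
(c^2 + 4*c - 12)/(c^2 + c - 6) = (c + 6)/(c + 3)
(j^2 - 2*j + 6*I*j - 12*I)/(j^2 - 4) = (j + 6*I)/(j + 2)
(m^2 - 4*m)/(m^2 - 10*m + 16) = m*(m - 4)/(m^2 - 10*m + 16)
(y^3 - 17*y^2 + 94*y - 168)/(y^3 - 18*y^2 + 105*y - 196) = (y - 6)/(y - 7)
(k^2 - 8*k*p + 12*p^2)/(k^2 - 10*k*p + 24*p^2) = (-k + 2*p)/(-k + 4*p)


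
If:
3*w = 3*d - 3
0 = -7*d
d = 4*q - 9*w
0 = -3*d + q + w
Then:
No Solution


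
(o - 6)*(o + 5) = o^2 - o - 30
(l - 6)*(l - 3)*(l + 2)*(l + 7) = l^4 - 49*l^2 + 36*l + 252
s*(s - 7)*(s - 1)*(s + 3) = s^4 - 5*s^3 - 17*s^2 + 21*s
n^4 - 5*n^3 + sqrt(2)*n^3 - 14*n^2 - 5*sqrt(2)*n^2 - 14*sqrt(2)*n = n*(n - 7)*(n + 2)*(n + sqrt(2))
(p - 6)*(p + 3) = p^2 - 3*p - 18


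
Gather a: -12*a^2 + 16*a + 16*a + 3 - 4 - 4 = -12*a^2 + 32*a - 5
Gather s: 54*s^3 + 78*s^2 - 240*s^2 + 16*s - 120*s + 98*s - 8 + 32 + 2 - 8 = 54*s^3 - 162*s^2 - 6*s + 18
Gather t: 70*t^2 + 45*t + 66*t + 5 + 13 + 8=70*t^2 + 111*t + 26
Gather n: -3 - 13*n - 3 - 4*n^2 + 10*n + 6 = -4*n^2 - 3*n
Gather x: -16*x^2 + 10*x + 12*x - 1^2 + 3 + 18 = -16*x^2 + 22*x + 20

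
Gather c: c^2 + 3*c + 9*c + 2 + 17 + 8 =c^2 + 12*c + 27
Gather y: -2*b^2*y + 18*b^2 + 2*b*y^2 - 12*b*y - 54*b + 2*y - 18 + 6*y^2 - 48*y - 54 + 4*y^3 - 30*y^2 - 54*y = 18*b^2 - 54*b + 4*y^3 + y^2*(2*b - 24) + y*(-2*b^2 - 12*b - 100) - 72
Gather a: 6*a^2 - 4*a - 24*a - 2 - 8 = 6*a^2 - 28*a - 10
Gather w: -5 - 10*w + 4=-10*w - 1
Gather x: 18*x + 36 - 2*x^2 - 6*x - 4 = -2*x^2 + 12*x + 32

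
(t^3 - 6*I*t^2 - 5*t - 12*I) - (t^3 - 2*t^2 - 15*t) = 2*t^2 - 6*I*t^2 + 10*t - 12*I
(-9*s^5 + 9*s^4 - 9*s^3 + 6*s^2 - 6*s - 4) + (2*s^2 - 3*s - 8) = -9*s^5 + 9*s^4 - 9*s^3 + 8*s^2 - 9*s - 12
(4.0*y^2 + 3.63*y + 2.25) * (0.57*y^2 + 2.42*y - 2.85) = 2.28*y^4 + 11.7491*y^3 - 1.3329*y^2 - 4.9005*y - 6.4125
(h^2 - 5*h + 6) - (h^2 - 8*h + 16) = 3*h - 10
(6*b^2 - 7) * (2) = 12*b^2 - 14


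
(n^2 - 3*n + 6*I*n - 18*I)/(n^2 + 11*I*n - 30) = (n - 3)/(n + 5*I)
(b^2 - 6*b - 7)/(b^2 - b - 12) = (-b^2 + 6*b + 7)/(-b^2 + b + 12)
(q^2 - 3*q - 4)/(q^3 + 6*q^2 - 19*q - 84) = (q + 1)/(q^2 + 10*q + 21)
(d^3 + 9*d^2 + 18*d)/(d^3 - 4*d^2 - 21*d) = (d + 6)/(d - 7)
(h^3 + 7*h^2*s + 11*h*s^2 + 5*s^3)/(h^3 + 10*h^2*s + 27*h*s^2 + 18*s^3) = (h^2 + 6*h*s + 5*s^2)/(h^2 + 9*h*s + 18*s^2)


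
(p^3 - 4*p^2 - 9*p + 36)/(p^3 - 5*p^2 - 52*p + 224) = (p^2 - 9)/(p^2 - p - 56)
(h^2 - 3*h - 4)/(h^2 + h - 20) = (h + 1)/(h + 5)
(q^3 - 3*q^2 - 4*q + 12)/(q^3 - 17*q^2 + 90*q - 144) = (q^2 - 4)/(q^2 - 14*q + 48)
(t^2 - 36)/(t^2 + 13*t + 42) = (t - 6)/(t + 7)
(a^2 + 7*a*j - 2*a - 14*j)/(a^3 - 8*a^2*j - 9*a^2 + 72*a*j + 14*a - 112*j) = (a + 7*j)/(a^2 - 8*a*j - 7*a + 56*j)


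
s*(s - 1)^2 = s^3 - 2*s^2 + s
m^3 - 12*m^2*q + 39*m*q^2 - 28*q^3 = (m - 7*q)*(m - 4*q)*(m - q)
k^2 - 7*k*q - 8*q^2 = (k - 8*q)*(k + q)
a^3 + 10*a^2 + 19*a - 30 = (a - 1)*(a + 5)*(a + 6)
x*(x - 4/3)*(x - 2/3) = x^3 - 2*x^2 + 8*x/9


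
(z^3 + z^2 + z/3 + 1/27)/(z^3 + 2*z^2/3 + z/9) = (z + 1/3)/z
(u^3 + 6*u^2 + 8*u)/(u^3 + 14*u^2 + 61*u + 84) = u*(u + 2)/(u^2 + 10*u + 21)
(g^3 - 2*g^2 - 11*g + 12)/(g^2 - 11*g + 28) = (g^2 + 2*g - 3)/(g - 7)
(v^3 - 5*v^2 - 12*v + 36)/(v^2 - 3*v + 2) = (v^2 - 3*v - 18)/(v - 1)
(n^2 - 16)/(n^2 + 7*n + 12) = (n - 4)/(n + 3)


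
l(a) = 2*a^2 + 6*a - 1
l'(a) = 4*a + 6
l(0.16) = 0.01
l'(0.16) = 6.64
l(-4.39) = 11.20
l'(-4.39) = -11.56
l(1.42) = 11.55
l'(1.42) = 11.68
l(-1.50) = -5.50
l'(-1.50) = 0.00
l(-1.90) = -5.18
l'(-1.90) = -1.60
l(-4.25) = 9.62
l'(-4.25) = -11.00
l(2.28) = 23.08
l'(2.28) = 15.12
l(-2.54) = -3.34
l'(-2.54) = -4.16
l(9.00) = 215.00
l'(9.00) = 42.00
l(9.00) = 215.00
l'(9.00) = 42.00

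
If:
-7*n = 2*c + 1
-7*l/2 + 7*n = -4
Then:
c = -7*n/2 - 1/2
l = 2*n + 8/7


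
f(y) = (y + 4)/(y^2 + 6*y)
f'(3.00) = -0.08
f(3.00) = 0.26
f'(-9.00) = -0.05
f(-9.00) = -0.19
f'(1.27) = -0.42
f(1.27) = 0.57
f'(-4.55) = -0.19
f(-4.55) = 0.08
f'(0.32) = -6.52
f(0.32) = 2.14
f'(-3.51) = -0.11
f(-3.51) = -0.06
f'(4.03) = -0.04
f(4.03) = 0.20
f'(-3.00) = -0.11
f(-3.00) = -0.11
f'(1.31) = -0.39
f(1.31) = 0.55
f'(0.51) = -2.57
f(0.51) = 1.36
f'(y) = (-2*y - 6)*(y + 4)/(y^2 + 6*y)^2 + 1/(y^2 + 6*y)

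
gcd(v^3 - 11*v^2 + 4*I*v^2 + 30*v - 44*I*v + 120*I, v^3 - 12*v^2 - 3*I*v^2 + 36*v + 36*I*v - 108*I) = v - 6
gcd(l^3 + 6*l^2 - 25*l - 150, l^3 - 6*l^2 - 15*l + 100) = l - 5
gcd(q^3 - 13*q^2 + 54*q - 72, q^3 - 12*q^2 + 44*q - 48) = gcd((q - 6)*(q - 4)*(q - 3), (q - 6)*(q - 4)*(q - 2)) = q^2 - 10*q + 24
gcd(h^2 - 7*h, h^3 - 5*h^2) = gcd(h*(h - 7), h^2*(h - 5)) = h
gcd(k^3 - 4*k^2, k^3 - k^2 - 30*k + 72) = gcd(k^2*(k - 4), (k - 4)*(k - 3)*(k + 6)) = k - 4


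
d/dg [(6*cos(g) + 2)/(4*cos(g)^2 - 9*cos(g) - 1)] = 4*(4*cos(g) + 3*cos(2*g))*sin(g)/(4*sin(g)^2 + 9*cos(g) - 3)^2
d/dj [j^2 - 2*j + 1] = 2*j - 2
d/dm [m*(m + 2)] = 2*m + 2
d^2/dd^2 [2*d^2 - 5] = 4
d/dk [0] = 0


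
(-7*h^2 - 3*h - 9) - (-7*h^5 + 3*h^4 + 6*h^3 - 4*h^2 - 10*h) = 7*h^5 - 3*h^4 - 6*h^3 - 3*h^2 + 7*h - 9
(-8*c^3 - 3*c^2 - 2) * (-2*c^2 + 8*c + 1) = 16*c^5 - 58*c^4 - 32*c^3 + c^2 - 16*c - 2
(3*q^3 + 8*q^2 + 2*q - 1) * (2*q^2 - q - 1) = 6*q^5 + 13*q^4 - 7*q^3 - 12*q^2 - q + 1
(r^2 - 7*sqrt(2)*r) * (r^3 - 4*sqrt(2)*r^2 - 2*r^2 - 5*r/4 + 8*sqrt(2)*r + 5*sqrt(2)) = r^5 - 11*sqrt(2)*r^4 - 2*r^4 + 22*sqrt(2)*r^3 + 219*r^3/4 - 112*r^2 + 55*sqrt(2)*r^2/4 - 70*r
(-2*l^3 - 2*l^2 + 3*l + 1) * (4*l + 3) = -8*l^4 - 14*l^3 + 6*l^2 + 13*l + 3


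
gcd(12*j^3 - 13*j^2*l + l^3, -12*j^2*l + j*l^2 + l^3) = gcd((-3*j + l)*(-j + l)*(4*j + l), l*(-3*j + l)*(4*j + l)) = 12*j^2 - j*l - l^2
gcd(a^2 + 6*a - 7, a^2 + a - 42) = a + 7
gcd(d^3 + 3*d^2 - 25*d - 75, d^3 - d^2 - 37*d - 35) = d + 5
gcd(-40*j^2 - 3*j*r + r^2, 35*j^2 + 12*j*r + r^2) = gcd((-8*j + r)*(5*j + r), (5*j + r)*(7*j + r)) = 5*j + r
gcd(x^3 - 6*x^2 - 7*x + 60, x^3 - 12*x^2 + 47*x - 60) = x^2 - 9*x + 20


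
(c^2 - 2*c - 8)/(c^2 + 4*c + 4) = (c - 4)/(c + 2)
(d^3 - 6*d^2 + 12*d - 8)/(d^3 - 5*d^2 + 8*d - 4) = (d - 2)/(d - 1)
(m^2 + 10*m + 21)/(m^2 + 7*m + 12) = (m + 7)/(m + 4)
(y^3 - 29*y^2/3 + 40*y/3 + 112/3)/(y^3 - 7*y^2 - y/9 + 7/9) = 3*(3*y^2 - 8*y - 16)/(9*y^2 - 1)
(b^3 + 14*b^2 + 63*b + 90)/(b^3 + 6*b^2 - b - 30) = (b + 6)/(b - 2)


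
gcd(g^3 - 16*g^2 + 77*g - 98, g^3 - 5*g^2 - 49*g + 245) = g - 7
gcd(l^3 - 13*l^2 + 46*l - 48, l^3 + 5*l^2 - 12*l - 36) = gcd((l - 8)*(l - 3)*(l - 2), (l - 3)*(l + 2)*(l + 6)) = l - 3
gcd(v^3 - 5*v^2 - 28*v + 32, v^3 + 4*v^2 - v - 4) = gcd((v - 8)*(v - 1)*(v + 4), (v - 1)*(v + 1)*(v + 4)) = v^2 + 3*v - 4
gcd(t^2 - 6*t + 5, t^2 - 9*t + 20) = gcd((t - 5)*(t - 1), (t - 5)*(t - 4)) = t - 5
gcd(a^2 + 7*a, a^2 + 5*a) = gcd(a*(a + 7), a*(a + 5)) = a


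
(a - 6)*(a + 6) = a^2 - 36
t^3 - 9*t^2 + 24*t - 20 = (t - 5)*(t - 2)^2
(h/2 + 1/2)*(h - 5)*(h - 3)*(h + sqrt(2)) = h^4/2 - 7*h^3/2 + sqrt(2)*h^3/2 - 7*sqrt(2)*h^2/2 + 7*h^2/2 + 7*sqrt(2)*h/2 + 15*h/2 + 15*sqrt(2)/2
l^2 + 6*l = l*(l + 6)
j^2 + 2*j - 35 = (j - 5)*(j + 7)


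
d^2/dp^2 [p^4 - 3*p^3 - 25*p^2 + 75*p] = 12*p^2 - 18*p - 50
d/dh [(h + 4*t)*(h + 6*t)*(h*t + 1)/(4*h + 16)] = ((h + 4)*(t*(h + 4*t)*(h + 6*t) + (h + 4*t)*(h*t + 1) + (h + 6*t)*(h*t + 1)) - (h + 4*t)*(h + 6*t)*(h*t + 1))/(4*(h + 4)^2)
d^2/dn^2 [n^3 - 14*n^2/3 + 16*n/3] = 6*n - 28/3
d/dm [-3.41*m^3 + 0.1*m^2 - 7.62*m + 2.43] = -10.23*m^2 + 0.2*m - 7.62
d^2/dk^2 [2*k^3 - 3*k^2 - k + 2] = 12*k - 6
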